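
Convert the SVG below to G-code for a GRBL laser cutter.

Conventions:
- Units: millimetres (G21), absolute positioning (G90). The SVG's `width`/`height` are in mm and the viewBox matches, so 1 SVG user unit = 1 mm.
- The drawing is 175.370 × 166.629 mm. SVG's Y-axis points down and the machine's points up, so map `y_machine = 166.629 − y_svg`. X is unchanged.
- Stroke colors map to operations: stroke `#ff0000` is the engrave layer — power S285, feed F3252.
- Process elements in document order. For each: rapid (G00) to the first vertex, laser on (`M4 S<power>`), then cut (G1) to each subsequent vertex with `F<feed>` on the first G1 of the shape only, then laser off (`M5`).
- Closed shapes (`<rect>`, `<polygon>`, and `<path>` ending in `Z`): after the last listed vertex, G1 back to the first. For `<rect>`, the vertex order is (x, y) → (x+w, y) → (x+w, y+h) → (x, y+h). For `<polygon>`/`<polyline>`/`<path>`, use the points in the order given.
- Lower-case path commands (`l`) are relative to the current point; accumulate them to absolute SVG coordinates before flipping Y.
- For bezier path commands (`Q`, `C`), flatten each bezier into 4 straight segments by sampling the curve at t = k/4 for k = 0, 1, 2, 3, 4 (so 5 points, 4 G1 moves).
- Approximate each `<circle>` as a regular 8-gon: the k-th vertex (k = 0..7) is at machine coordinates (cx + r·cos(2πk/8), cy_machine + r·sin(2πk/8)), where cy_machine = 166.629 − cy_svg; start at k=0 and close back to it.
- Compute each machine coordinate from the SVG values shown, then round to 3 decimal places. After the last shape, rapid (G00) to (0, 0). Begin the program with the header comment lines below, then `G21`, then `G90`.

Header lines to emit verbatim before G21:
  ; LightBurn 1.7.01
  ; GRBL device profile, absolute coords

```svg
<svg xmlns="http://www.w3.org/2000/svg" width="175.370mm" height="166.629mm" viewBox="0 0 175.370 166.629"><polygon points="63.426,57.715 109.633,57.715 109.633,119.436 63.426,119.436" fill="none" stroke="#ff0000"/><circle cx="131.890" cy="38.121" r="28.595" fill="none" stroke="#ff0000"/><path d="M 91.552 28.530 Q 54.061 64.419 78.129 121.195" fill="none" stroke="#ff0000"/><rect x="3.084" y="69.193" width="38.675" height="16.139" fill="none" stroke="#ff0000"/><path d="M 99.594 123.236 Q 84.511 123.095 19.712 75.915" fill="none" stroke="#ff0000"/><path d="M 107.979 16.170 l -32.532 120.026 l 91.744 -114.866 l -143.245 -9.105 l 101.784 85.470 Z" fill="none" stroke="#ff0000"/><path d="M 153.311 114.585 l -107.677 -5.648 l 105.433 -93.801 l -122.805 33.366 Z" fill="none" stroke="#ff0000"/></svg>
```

; LightBurn 1.7.01
; GRBL device profile, absolute coords
G21
G90
G00 X63.426 Y108.914
M4 S285
G1 X109.633 Y108.914 F3252
G1 X109.633 Y47.193
G1 X63.426 Y47.193
G1 X63.426 Y108.914
M5
G00 X160.485 Y128.508
M4 S285
G1 X152.110 Y148.728 F3252
G1 X131.890 Y157.103
G1 X111.670 Y148.728
G1 X103.295 Y128.508
G1 X111.670 Y108.288
G1 X131.890 Y99.913
G1 X152.110 Y108.288
G1 X160.485 Y128.508
M5
G00 X91.552 Y138.099
M4 S285
G1 X76.654 Y118.849 F3252
G1 X69.451 Y96.988
G1 X69.942 Y72.517
G1 X78.129 Y45.434
M5
G00 X3.084 Y97.436
M4 S285
G1 X41.759 Y97.436 F3252
G1 X41.759 Y81.297
G1 X3.084 Y81.297
G1 X3.084 Y97.436
M5
G00 X99.594 Y43.393
M4 S285
G1 X88.945 Y46.403 F3252
G1 X72.082 Y55.294
G1 X49.004 Y70.064
G1 X19.712 Y90.714
M5
G00 X107.979 Y150.459
M4 S285
G1 X75.447 Y30.433 F3252
G1 X167.191 Y145.299
G1 X23.946 Y154.404
G1 X125.730 Y68.934
G1 X107.979 Y150.459
M5
G00 X153.311 Y52.044
M4 S285
G1 X45.634 Y57.692 F3252
G1 X151.067 Y151.493
G1 X28.262 Y118.127
G1 X153.311 Y52.044
M5
G00 X0.000 Y0.000

1 u = 1 mm; y_m = 166.629 − y.

[1] `<polygon>` rectangle, #ff0000→engrave S285 F3252: (63.426,108.914) → (109.633,108.914) → (109.633,47.193) → (63.426,47.193) → (63.426,108.914) (closed)

[2] `<circle>` circle, #ff0000→engrave S285 F3252: (160.485,128.508) → (152.110,148.728) → (131.890,157.103) → (111.670,148.728) → (103.295,128.508) → (111.670,108.288) → (131.890,99.913) → (152.110,108.288) → (160.485,128.508) (closed)

[3] `<path>` quadratic bezier, #ff0000→engrave S285 F3252: (91.552,138.099) → (76.654,118.849) → (69.451,96.988) → (69.942,72.517) → (78.129,45.434)

[4] `<rect>` rectangle, #ff0000→engrave S285 F3252: (3.084,97.436) → (41.759,97.436) → (41.759,81.297) → (3.084,81.297) → (3.084,97.436) (closed)

[5] `<path>` quadratic bezier, #ff0000→engrave S285 F3252: (99.594,43.393) → (88.945,46.403) → (72.082,55.294) → (49.004,70.064) → (19.712,90.714)

[6] `<path>` closed polygon, #ff0000→engrave S285 F3252: (107.979,150.459) → (75.447,30.433) → (167.191,145.299) → (23.946,154.404) → (125.730,68.934) → (107.979,150.459) (closed)

[7] `<path>` closed polygon, #ff0000→engrave S285 F3252: (153.311,52.044) → (45.634,57.692) → (151.067,151.493) → (28.262,118.127) → (153.311,52.044) (closed)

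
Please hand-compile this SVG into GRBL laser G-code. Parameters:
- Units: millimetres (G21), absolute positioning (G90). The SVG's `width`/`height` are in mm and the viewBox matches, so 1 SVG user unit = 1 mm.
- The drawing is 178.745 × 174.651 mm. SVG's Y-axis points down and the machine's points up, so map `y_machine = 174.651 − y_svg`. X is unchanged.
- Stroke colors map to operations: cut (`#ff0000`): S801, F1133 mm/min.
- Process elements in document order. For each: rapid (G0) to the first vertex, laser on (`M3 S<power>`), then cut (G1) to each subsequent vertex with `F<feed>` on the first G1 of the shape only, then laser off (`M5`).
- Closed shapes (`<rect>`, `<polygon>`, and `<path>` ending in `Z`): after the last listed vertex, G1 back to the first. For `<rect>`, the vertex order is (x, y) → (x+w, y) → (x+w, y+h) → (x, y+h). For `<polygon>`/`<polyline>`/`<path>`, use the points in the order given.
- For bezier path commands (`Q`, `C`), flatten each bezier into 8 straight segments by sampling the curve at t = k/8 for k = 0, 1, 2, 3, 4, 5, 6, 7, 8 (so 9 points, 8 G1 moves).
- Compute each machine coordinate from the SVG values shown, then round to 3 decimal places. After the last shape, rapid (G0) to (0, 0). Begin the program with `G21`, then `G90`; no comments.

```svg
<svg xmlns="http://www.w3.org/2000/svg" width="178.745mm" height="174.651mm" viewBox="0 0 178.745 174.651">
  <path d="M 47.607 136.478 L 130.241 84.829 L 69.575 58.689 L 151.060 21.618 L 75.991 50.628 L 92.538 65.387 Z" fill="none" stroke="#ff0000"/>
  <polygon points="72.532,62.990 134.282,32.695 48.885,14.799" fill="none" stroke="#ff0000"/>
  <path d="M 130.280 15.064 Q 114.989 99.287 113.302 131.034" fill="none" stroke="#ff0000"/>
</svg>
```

viewBox `0 0 178.745 174.651` with mm width/height → 1 unit = 1 mm. Flip: y_m = 174.651 − y_svg.

**Shape 1** — `<path>` closed polygon, stroke `#ff0000` → cut (S801, F1133). Machine vertices: (47.607,38.173) → (130.241,89.822) → (69.575,115.962) → (151.060,153.033) → (75.991,124.023) → (92.538,109.264) → (47.607,38.173). Closed: final G1 returns to the first vertex.

**Shape 2** — `<polygon>` closed polygon, stroke `#ff0000` → cut (S801, F1133). Machine vertices: (72.532,111.661) → (134.282,141.956) → (48.885,159.852) → (72.532,111.661). Closed: final G1 returns to the first vertex.

**Shape 3** — `<path>` quadratic bezier, stroke `#ff0000` → cut (S801, F1133). Control points (SVG): P0=(130.280,15.064), P1=(114.989,99.287), P2=(113.302,131.034); sampled at t=k/8. Machine vertices: (130.280,159.587) → (126.670,139.351) → (123.485,120.755) → (120.725,103.799) → (118.390,88.483) → (116.480,74.807) → (114.996,62.770) → (113.936,52.374) → (113.302,43.617). Open path.

G21
G90
G0 X47.607 Y38.173
M3 S801
G1 X130.241 Y89.822 F1133
G1 X69.575 Y115.962
G1 X151.060 Y153.033
G1 X75.991 Y124.023
G1 X92.538 Y109.264
G1 X47.607 Y38.173
M5
G0 X72.532 Y111.661
M3 S801
G1 X134.282 Y141.956 F1133
G1 X48.885 Y159.852
G1 X72.532 Y111.661
M5
G0 X130.280 Y159.587
M3 S801
G1 X126.670 Y139.351 F1133
G1 X123.485 Y120.755
G1 X120.725 Y103.799
G1 X118.390 Y88.483
G1 X116.480 Y74.807
G1 X114.996 Y62.770
G1 X113.936 Y52.374
G1 X113.302 Y43.617
M5
G0 X0.000 Y0.000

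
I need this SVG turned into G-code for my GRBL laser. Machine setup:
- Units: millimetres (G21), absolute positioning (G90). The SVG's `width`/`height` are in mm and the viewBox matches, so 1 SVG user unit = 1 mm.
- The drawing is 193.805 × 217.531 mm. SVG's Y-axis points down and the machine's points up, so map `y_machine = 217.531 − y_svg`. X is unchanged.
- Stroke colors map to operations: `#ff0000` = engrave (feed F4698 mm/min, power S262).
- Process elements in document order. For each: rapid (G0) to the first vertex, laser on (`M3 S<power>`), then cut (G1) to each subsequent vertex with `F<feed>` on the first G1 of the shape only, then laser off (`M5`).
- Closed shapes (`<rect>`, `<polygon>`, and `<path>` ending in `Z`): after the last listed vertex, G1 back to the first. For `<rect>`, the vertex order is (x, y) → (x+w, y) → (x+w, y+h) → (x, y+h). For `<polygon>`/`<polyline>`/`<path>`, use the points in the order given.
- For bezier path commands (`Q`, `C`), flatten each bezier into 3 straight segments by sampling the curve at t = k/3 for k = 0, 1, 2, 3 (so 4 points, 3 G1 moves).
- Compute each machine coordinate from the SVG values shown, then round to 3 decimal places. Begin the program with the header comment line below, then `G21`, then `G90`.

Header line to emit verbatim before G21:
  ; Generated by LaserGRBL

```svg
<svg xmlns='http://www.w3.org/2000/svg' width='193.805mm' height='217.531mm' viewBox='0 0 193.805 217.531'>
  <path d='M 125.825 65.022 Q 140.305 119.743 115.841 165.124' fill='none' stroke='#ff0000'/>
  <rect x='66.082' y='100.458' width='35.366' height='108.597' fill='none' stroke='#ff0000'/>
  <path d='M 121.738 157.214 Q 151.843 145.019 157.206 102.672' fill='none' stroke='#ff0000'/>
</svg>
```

viewBox `0 0 193.805 217.531` with mm width/height → 1 unit = 1 mm. Flip: y_m = 217.531 − y_svg.

**Shape 1** — `<path>` quadratic bezier, stroke `#ff0000` → engrave (S262, F4698). Control points (SVG): P0=(125.825,65.022), P1=(140.305,119.743), P2=(115.841,165.124); sampled at t=k/3. Machine vertices: (125.825,152.509) → (131.151,117.066) → (127.823,83.699) → (115.841,52.407). Open path.

**Shape 2** — `<rect>` rectangle, stroke `#ff0000` → engrave (S262, F4698). Machine vertices: (66.082,117.073) → (101.448,117.073) → (101.448,8.476) → (66.082,8.476) → (66.082,117.073). Closed: final G1 returns to the first vertex.

**Shape 3** — `<path>` quadratic bezier, stroke `#ff0000` → engrave (S262, F4698). Control points (SVG): P0=(121.738,157.214), P1=(151.843,145.019), P2=(157.206,102.672); sampled at t=k/3. Machine vertices: (121.738,60.317) → (139.059,71.797) → (150.882,89.978) → (157.206,114.859). Open path.

; Generated by LaserGRBL
G21
G90
G0 X125.825 Y152.509
M3 S262
G1 X131.151 Y117.066 F4698
G1 X127.823 Y83.699
G1 X115.841 Y52.407
M5
G0 X66.082 Y117.073
M3 S262
G1 X101.448 Y117.073 F4698
G1 X101.448 Y8.476
G1 X66.082 Y8.476
G1 X66.082 Y117.073
M5
G0 X121.738 Y60.317
M3 S262
G1 X139.059 Y71.797 F4698
G1 X150.882 Y89.978
G1 X157.206 Y114.859
M5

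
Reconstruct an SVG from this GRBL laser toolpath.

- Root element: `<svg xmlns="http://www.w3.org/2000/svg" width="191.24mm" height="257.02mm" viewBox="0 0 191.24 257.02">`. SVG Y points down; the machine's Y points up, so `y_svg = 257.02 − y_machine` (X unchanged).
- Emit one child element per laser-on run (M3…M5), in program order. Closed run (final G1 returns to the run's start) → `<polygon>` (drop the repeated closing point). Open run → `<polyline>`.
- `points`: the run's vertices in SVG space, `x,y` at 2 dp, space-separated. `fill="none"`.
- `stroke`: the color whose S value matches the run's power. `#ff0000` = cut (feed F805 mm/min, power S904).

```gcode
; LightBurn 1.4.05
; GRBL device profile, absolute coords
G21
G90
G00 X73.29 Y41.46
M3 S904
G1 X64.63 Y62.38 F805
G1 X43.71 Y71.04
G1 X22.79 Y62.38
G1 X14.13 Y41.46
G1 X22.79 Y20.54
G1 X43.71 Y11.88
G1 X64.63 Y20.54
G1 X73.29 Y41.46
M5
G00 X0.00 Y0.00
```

y_svg = 257.02 − y_m. Every run uses S904, so all elements get stroke `#ff0000` (cut).

[1] closed run; points: 73.29,215.56 64.63,194.64 43.71,185.98 22.79,194.64 14.13,215.56 22.79,236.48 43.71,245.14 64.63,236.48

<svg xmlns="http://www.w3.org/2000/svg" width="191.24mm" height="257.02mm" viewBox="0 0 191.24 257.02">
  <polygon points="73.29,215.56 64.63,194.64 43.71,185.98 22.79,194.64 14.13,215.56 22.79,236.48 43.71,245.14 64.63,236.48" fill="none" stroke="#ff0000"/>
</svg>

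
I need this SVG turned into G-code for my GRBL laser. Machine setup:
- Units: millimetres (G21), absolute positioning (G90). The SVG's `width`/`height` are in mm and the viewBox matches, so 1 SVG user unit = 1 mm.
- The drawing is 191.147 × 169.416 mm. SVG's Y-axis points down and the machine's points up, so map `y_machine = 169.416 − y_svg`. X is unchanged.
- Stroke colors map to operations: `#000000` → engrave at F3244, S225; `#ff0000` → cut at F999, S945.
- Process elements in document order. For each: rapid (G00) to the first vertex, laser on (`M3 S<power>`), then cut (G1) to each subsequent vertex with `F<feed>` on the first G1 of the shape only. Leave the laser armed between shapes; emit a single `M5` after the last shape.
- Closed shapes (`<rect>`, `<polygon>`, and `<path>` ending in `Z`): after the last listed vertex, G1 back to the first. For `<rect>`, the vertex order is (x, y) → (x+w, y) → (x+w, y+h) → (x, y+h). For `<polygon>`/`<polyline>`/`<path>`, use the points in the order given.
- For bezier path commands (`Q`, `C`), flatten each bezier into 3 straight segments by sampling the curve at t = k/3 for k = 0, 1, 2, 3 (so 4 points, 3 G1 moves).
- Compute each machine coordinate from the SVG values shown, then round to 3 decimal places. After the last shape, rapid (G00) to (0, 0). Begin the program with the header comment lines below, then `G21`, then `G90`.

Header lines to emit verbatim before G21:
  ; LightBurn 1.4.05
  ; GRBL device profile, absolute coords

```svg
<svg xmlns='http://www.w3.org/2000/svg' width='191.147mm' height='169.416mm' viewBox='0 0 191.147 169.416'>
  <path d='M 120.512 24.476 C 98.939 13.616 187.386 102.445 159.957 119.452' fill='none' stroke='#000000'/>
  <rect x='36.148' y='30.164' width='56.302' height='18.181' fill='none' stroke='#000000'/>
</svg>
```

viewBox `0 0 191.147 169.416` with mm width/height → 1 unit = 1 mm. Flip: y_m = 169.416 − y_svg.

**Shape 1** — `<path>` cubic bezier, stroke `#000000` → engrave (S225, F3244). Control points (SVG): P0=(120.512,24.476), P1=(98.939,13.616), P2=(187.386,102.445), P3=(159.957,119.452); sampled at t=k/3. Machine vertices: (120.512,144.940) → (127.246,128.923) → (157.127,84.559) → (159.957,49.964). Open path.

**Shape 2** — `<rect>` rectangle, stroke `#000000` → engrave (S225, F3244). Machine vertices: (36.148,139.252) → (92.450,139.252) → (92.450,121.071) → (36.148,121.071) → (36.148,139.252). Closed: final G1 returns to the first vertex.

; LightBurn 1.4.05
; GRBL device profile, absolute coords
G21
G90
G00 X120.512 Y144.940
M3 S225
G1 X127.246 Y128.923 F3244
G1 X157.127 Y84.559
G1 X159.957 Y49.964
G00 X36.148 Y139.252
M3 S225
G1 X92.450 Y139.252 F3244
G1 X92.450 Y121.071
G1 X36.148 Y121.071
G1 X36.148 Y139.252
M5
G00 X0.000 Y0.000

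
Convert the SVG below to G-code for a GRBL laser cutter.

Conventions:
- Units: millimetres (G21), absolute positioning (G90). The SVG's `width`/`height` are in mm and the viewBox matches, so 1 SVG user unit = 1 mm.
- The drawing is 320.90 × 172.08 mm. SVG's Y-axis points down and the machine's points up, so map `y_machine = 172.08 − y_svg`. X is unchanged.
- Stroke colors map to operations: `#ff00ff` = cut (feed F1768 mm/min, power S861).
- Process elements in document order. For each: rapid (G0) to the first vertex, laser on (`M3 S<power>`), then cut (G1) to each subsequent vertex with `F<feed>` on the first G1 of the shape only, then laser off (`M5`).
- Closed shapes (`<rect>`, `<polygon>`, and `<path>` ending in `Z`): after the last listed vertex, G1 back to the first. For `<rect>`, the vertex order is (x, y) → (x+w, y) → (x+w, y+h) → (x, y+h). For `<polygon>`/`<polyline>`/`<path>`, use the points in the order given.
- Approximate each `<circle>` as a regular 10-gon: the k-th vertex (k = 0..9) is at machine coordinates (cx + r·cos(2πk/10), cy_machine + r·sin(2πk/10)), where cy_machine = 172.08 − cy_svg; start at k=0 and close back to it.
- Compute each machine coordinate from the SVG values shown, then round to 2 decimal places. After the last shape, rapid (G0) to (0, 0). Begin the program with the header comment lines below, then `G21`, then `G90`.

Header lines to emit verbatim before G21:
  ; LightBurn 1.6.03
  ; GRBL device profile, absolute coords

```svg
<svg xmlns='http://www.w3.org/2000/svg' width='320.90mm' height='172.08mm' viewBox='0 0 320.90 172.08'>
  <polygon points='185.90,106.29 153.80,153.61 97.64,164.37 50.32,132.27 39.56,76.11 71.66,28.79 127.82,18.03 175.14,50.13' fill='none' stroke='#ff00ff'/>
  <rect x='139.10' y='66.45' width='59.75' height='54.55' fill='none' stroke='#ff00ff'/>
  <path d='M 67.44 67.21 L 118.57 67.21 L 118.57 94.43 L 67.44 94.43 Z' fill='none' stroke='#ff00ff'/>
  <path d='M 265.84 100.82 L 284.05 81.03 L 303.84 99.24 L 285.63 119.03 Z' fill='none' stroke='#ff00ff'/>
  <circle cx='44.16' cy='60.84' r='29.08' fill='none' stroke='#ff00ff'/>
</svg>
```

; LightBurn 1.6.03
; GRBL device profile, absolute coords
G21
G90
G0 X185.90 Y65.79
M3 S861
G1 X153.80 Y18.47 F1768
G1 X97.64 Y7.71
G1 X50.32 Y39.81
G1 X39.56 Y95.97
G1 X71.66 Y143.29
G1 X127.82 Y154.05
G1 X175.14 Y121.95
G1 X185.90 Y65.79
M5
G0 X139.10 Y105.63
M3 S861
G1 X198.85 Y105.63 F1768
G1 X198.85 Y51.08
G1 X139.10 Y51.08
G1 X139.10 Y105.63
M5
G0 X67.44 Y104.87
M3 S861
G1 X118.57 Y104.87 F1768
G1 X118.57 Y77.65
G1 X67.44 Y77.65
G1 X67.44 Y104.87
M5
G0 X265.84 Y71.26
M3 S861
G1 X284.05 Y91.05 F1768
G1 X303.84 Y72.84
G1 X285.63 Y53.05
G1 X265.84 Y71.26
M5
G0 X73.24 Y111.24
M3 S861
G1 X67.69 Y128.33 F1768
G1 X53.15 Y138.90
G1 X35.17 Y138.90
G1 X20.63 Y128.33
G1 X15.08 Y111.24
G1 X20.63 Y94.15
G1 X35.17 Y83.58
G1 X53.15 Y83.58
G1 X67.69 Y94.15
G1 X73.24 Y111.24
M5
G0 X0.00 Y0.00

viewBox `0 0 320.90 172.08` with mm width/height → 1 unit = 1 mm. Flip: y_m = 172.08 − y_svg.

**Shape 1** — `<polygon>` regular polygon, stroke `#ff00ff` → cut (S861, F1768). Machine vertices: (185.90,65.79) → (153.80,18.47) → (97.64,7.71) → (50.32,39.81) → (39.56,95.97) → (71.66,143.29) → (127.82,154.05) → (175.14,121.95) → (185.90,65.79). Closed: final G1 returns to the first vertex.

**Shape 2** — `<rect>` rectangle, stroke `#ff00ff` → cut (S861, F1768). Machine vertices: (139.10,105.63) → (198.85,105.63) → (198.85,51.08) → (139.10,51.08) → (139.10,105.63). Closed: final G1 returns to the first vertex.

**Shape 3** — `<path>` rectangle, stroke `#ff00ff` → cut (S861, F1768). Machine vertices: (67.44,104.87) → (118.57,104.87) → (118.57,77.65) → (67.44,77.65) → (67.44,104.87). Closed: final G1 returns to the first vertex.

**Shape 4** — `<path>` regular polygon, stroke `#ff00ff` → cut (S861, F1768). Machine vertices: (265.84,71.26) → (284.05,91.05) → (303.84,72.84) → (285.63,53.05) → (265.84,71.26). Closed: final G1 returns to the first vertex.

**Shape 5** — `<circle>` circle, stroke `#ff00ff` → cut (S861, F1768). Machine vertices: (73.24,111.24) → (67.69,128.33) → (53.15,138.90) → (35.17,138.90) → (20.63,128.33) → (15.08,111.24) → (20.63,94.15) → (35.17,83.58) → (53.15,83.58) → (67.69,94.15) → (73.24,111.24). Closed: final G1 returns to the first vertex.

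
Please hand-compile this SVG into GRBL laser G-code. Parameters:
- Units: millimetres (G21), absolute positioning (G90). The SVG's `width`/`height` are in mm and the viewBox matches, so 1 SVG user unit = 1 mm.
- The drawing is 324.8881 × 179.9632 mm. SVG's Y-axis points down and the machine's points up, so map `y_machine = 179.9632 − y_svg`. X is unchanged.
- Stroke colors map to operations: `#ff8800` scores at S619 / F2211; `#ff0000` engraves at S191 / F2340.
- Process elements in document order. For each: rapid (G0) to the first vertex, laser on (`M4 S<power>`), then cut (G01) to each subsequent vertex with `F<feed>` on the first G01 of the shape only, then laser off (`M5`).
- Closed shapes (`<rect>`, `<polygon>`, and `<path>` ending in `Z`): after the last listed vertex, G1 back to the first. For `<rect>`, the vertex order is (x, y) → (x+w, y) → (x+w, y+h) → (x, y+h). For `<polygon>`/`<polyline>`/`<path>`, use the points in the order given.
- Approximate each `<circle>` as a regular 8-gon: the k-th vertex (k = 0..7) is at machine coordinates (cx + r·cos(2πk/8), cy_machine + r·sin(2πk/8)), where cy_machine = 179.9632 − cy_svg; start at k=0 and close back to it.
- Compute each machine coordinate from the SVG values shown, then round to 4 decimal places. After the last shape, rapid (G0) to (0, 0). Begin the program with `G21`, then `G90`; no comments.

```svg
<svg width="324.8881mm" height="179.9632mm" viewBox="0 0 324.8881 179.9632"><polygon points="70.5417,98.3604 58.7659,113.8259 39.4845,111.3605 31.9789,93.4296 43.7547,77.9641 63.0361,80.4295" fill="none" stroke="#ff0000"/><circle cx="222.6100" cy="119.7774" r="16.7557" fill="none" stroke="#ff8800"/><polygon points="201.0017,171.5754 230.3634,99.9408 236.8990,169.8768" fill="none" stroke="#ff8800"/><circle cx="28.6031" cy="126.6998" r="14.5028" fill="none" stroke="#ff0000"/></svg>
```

G21
G90
G0 X70.5417 Y81.6028
M4 S191
G01 X58.7659 Y66.1373 F2340
G01 X39.4845 Y68.6027
G01 X31.9789 Y86.5336
G01 X43.7547 Y101.9991
G01 X63.0361 Y99.5337
G01 X70.5417 Y81.6028
M5
G0 X239.3657 Y60.1858
M4 S619
G01 X234.4581 Y72.0339 F2211
G01 X222.6100 Y76.9415
G01 X210.7619 Y72.0339
G01 X205.8543 Y60.1858
G01 X210.7619 Y48.3377
G01 X222.6100 Y43.4301
G01 X234.4581 Y48.3377
G01 X239.3657 Y60.1858
M5
G0 X201.0017 Y8.3878
M4 S619
G01 X230.3634 Y80.0224 F2211
G01 X236.8990 Y10.0864
G01 X201.0017 Y8.3878
M5
G0 X43.1059 Y53.2634
M4 S191
G01 X38.8581 Y63.5184 F2340
G01 X28.6031 Y67.7662
G01 X18.3481 Y63.5184
G01 X14.1003 Y53.2634
G01 X18.3481 Y43.0084
G01 X28.6031 Y38.7606
G01 X38.8581 Y43.0084
G01 X43.1059 Y53.2634
M5
G0 X0.0000 Y0.0000

viewBox `0 0 324.8881 179.9632` with mm width/height → 1 unit = 1 mm. Flip: y_m = 179.9632 − y_svg.

**Shape 1** — `<polygon>` regular polygon, stroke `#ff0000` → engrave (S191, F2340). Machine vertices: (70.5417,81.6028) → (58.7659,66.1373) → (39.4845,68.6027) → (31.9789,86.5336) → (43.7547,101.9991) → (63.0361,99.5337) → (70.5417,81.6028). Closed: final G1 returns to the first vertex.

**Shape 2** — `<circle>` circle, stroke `#ff8800` → score (S619, F2211). Machine vertices: (239.3657,60.1858) → (234.4581,72.0339) → (222.6100,76.9415) → (210.7619,72.0339) → (205.8543,60.1858) → (210.7619,48.3377) → (222.6100,43.4301) → (234.4581,48.3377) → (239.3657,60.1858). Closed: final G1 returns to the first vertex.

**Shape 3** — `<polygon>` closed polygon, stroke `#ff8800` → score (S619, F2211). Machine vertices: (201.0017,8.3878) → (230.3634,80.0224) → (236.8990,10.0864) → (201.0017,8.3878). Closed: final G1 returns to the first vertex.

**Shape 4** — `<circle>` circle, stroke `#ff0000` → engrave (S191, F2340). Machine vertices: (43.1059,53.2634) → (38.8581,63.5184) → (28.6031,67.7662) → (18.3481,63.5184) → (14.1003,53.2634) → (18.3481,43.0084) → (28.6031,38.7606) → (38.8581,43.0084) → (43.1059,53.2634). Closed: final G1 returns to the first vertex.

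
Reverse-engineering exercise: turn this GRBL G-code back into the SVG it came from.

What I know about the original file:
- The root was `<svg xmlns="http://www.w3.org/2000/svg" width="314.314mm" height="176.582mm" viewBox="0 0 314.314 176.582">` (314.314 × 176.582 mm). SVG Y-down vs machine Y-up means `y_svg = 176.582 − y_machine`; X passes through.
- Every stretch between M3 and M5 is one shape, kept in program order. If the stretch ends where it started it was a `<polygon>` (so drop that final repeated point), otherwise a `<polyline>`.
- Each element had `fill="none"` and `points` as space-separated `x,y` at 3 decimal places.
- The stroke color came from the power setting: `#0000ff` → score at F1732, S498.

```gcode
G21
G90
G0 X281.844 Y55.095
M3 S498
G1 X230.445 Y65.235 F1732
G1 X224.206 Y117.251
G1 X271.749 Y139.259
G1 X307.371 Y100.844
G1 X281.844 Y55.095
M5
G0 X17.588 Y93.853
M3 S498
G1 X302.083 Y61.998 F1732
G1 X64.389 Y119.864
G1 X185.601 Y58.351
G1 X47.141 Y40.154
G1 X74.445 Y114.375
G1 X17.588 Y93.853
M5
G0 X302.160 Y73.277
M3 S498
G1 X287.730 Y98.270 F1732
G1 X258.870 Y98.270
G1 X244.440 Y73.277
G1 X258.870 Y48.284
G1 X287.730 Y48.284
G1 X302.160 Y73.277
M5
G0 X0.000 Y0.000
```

<svg xmlns="http://www.w3.org/2000/svg" width="314.314mm" height="176.582mm" viewBox="0 0 314.314 176.582">
  <polygon points="281.844,121.487 230.445,111.347 224.206,59.331 271.749,37.323 307.371,75.738" fill="none" stroke="#0000ff"/>
  <polygon points="17.588,82.729 302.083,114.584 64.389,56.718 185.601,118.231 47.141,136.428 74.445,62.207" fill="none" stroke="#0000ff"/>
  <polygon points="302.160,103.305 287.730,78.312 258.870,78.312 244.440,103.305 258.870,128.298 287.730,128.298" fill="none" stroke="#0000ff"/>
</svg>

Each laser-on run becomes one SVG element. Flip Y back into SVG space with y_svg = 176.582 − y_machine. Every run uses S498, so all elements get stroke `#0000ff` (score).

Run 1: The run returns to its start, so emit a `<polygon>` with points (Y-flipped): 281.844,121.487 230.445,111.347 224.206,59.331 271.749,37.323 307.371,75.738.

Run 2: The run returns to its start, so emit a `<polygon>` with points (Y-flipped): 17.588,82.729 302.083,114.584 64.389,56.718 185.601,118.231 47.141,136.428 74.445,62.207.

Run 3: The run returns to its start, so emit a `<polygon>` with points (Y-flipped): 302.160,103.305 287.730,78.312 258.870,78.312 244.440,103.305 258.870,128.298 287.730,128.298.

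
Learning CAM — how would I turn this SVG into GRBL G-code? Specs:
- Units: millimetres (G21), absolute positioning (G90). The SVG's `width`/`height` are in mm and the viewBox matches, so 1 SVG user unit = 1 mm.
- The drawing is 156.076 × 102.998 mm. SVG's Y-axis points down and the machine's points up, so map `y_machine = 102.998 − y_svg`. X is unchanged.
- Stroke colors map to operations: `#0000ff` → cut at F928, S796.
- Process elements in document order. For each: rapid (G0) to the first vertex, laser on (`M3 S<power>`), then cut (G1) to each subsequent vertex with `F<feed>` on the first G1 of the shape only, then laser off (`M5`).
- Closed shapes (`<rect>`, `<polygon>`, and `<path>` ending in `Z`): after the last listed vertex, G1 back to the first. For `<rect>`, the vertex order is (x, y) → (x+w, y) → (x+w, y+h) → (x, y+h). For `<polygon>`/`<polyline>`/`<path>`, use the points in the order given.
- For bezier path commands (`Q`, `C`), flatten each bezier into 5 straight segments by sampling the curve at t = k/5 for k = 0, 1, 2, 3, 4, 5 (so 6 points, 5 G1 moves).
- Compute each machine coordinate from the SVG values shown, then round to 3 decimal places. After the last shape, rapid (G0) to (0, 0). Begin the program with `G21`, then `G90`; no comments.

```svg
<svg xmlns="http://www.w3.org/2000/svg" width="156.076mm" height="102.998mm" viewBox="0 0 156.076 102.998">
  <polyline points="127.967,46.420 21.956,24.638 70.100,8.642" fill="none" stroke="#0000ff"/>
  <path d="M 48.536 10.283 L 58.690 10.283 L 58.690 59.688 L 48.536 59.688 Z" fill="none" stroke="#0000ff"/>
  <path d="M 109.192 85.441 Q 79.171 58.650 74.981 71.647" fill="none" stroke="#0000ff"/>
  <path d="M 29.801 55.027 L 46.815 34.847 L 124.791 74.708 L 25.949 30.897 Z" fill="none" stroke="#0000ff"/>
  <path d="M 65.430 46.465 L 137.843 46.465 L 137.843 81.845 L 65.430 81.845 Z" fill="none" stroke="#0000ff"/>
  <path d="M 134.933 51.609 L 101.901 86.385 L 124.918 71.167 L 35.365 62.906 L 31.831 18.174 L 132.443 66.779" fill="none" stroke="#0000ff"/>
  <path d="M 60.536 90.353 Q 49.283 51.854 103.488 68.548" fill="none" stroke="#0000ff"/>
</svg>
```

Since the viewBox matches the mm dimensions, user units are millimetres directly. The only transform is the Y-flip y_m = 102.998 − y_svg.

Shape 1 is a open polyline drawn with `<polyline>`. Its stroke #0000ff means cut at S796, F928. After flipping Y the toolpath is (127.967,56.578) → (21.956,78.360) → (70.100,94.356).

Shape 2 is a rectangle drawn with `<path>`. Its stroke #0000ff means cut at S796, F928. After flipping Y the toolpath is (48.536,92.715) → (58.690,92.715) → (58.690,43.310) → (48.536,43.310) → (48.536,92.715), returning to the start.

Shape 3 is a quadratic bezier drawn with `<path>`. Its stroke #0000ff means cut at S796, F928. After flipping Y the toolpath is (109.192,17.557) → (98.217,26.682) → (89.308,32.624) → (82.466,35.383) → (77.690,34.958) → (74.981,31.351).

Shape 4 is a closed polygon drawn with `<path>`. Its stroke #0000ff means cut at S796, F928. After flipping Y the toolpath is (29.801,47.971) → (46.815,68.151) → (124.791,28.290) → (25.949,72.101) → (29.801,47.971), returning to the start.

Shape 5 is a rectangle drawn with `<path>`. Its stroke #0000ff means cut at S796, F928. After flipping Y the toolpath is (65.430,56.533) → (137.843,56.533) → (137.843,21.153) → (65.430,21.153) → (65.430,56.533), returning to the start.

Shape 6 is a open polyline drawn with `<path>`. Its stroke #0000ff means cut at S796, F928. After flipping Y the toolpath is (134.933,51.389) → (101.901,16.613) → (124.918,31.831) → (35.365,40.092) → (31.831,84.824) → (132.443,36.219).

Shape 7 is a quadratic bezier drawn with `<path>`. Its stroke #0000ff means cut at S796, F928. After flipping Y the toolpath is (60.536,12.645) → (58.653,25.837) → (62.007,34.613) → (70.597,38.974) → (84.424,38.920) → (103.488,34.450).

G21
G90
G0 X127.967 Y56.578
M3 S796
G1 X21.956 Y78.360 F928
G1 X70.100 Y94.356
M5
G0 X48.536 Y92.715
M3 S796
G1 X58.690 Y92.715 F928
G1 X58.690 Y43.310
G1 X48.536 Y43.310
G1 X48.536 Y92.715
M5
G0 X109.192 Y17.557
M3 S796
G1 X98.217 Y26.682 F928
G1 X89.308 Y32.624
G1 X82.466 Y35.383
G1 X77.690 Y34.958
G1 X74.981 Y31.351
M5
G0 X29.801 Y47.971
M3 S796
G1 X46.815 Y68.151 F928
G1 X124.791 Y28.290
G1 X25.949 Y72.101
G1 X29.801 Y47.971
M5
G0 X65.430 Y56.533
M3 S796
G1 X137.843 Y56.533 F928
G1 X137.843 Y21.153
G1 X65.430 Y21.153
G1 X65.430 Y56.533
M5
G0 X134.933 Y51.389
M3 S796
G1 X101.901 Y16.613 F928
G1 X124.918 Y31.831
G1 X35.365 Y40.092
G1 X31.831 Y84.824
G1 X132.443 Y36.219
M5
G0 X60.536 Y12.645
M3 S796
G1 X58.653 Y25.837 F928
G1 X62.007 Y34.613
G1 X70.597 Y38.974
G1 X84.424 Y38.920
G1 X103.488 Y34.450
M5
G0 X0.000 Y0.000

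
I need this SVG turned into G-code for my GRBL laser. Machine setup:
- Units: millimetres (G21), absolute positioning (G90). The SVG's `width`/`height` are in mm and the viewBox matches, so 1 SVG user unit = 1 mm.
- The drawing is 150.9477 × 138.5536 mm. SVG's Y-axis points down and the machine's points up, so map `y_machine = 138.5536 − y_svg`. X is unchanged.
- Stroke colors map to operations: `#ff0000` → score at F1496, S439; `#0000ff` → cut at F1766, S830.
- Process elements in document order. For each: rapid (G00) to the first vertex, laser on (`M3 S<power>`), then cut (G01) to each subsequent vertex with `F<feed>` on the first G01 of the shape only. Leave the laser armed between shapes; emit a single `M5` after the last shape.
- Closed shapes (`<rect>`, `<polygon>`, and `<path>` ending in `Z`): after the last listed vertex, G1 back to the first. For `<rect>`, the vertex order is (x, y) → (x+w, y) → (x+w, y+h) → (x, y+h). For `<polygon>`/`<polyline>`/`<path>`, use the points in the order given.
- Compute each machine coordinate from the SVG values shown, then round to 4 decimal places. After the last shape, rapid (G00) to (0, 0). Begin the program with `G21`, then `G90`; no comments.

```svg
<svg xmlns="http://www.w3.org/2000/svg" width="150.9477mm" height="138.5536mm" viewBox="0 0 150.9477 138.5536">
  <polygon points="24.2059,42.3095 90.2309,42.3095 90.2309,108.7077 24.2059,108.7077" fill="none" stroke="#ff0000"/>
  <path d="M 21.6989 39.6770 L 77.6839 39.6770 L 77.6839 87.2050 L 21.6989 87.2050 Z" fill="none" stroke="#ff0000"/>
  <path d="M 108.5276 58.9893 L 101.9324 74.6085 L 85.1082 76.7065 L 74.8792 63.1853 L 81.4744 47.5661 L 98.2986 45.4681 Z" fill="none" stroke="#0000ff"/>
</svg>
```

viewBox `0 0 150.9477 138.5536` with mm width/height → 1 unit = 1 mm. Flip: y_m = 138.5536 − y_svg.

**Shape 1** — `<polygon>` rectangle, stroke `#ff0000` → score (S439, F1496). Machine vertices: (24.2059,96.2441) → (90.2309,96.2441) → (90.2309,29.8459) → (24.2059,29.8459) → (24.2059,96.2441). Closed: final G1 returns to the first vertex.

**Shape 2** — `<path>` rectangle, stroke `#ff0000` → score (S439, F1496). Machine vertices: (21.6989,98.8766) → (77.6839,98.8766) → (77.6839,51.3486) → (21.6989,51.3486) → (21.6989,98.8766). Closed: final G1 returns to the first vertex.

**Shape 3** — `<path>` regular polygon, stroke `#0000ff` → cut (S830, F1766). Machine vertices: (108.5276,79.5643) → (101.9324,63.9451) → (85.1082,61.8471) → (74.8792,75.3683) → (81.4744,90.9875) → (98.2986,93.0855) → (108.5276,79.5643). Closed: final G1 returns to the first vertex.

G21
G90
G00 X24.2059 Y96.2441
M3 S439
G01 X90.2309 Y96.2441 F1496
G01 X90.2309 Y29.8459
G01 X24.2059 Y29.8459
G01 X24.2059 Y96.2441
G00 X21.6989 Y98.8766
M3 S439
G01 X77.6839 Y98.8766 F1496
G01 X77.6839 Y51.3486
G01 X21.6989 Y51.3486
G01 X21.6989 Y98.8766
G00 X108.5276 Y79.5643
M3 S830
G01 X101.9324 Y63.9451 F1766
G01 X85.1082 Y61.8471
G01 X74.8792 Y75.3683
G01 X81.4744 Y90.9875
G01 X98.2986 Y93.0855
G01 X108.5276 Y79.5643
M5
G00 X0.0000 Y0.0000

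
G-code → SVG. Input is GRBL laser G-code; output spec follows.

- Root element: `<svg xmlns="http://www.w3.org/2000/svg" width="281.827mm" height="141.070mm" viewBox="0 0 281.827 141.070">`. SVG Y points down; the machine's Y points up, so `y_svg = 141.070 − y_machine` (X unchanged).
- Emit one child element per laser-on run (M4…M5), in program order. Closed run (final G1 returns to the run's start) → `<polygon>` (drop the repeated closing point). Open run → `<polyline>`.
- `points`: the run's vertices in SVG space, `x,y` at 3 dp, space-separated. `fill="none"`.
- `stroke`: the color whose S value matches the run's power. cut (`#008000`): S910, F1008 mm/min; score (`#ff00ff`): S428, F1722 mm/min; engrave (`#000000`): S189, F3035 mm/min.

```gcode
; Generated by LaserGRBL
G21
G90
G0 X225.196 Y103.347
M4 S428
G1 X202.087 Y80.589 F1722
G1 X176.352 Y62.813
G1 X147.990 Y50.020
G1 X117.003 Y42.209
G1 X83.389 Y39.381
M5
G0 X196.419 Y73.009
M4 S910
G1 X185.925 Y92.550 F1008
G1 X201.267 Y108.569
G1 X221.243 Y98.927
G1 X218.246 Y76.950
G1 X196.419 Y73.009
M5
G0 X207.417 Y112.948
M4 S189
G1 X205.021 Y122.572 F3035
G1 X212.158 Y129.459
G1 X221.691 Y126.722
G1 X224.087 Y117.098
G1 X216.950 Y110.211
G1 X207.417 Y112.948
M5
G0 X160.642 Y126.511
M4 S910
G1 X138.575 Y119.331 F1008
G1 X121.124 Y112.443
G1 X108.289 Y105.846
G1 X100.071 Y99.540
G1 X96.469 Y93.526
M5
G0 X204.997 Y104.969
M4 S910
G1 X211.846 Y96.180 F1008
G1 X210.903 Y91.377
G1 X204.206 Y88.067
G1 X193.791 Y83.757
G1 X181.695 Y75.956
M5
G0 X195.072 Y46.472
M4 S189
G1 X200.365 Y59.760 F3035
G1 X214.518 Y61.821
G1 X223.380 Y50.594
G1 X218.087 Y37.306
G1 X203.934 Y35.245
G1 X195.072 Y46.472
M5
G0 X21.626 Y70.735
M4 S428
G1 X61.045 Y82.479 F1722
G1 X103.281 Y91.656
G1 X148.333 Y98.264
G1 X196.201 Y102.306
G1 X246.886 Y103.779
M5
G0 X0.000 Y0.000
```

Each laser-on run becomes one SVG element. Flip Y back into SVG space with y_svg = 141.070 − y_machine.

Run 1: the run's S428 means `#ff00ff` (score). The run is open, so emit a `<polyline>` with points (Y-flipped): 225.196,37.723 202.087,60.481 176.352,78.257 147.990,91.050 117.003,98.861 83.389,101.689.

Run 2: the run's S910 means `#008000` (cut). The run returns to its start, so emit a `<polygon>` with points (Y-flipped): 196.419,68.061 185.925,48.520 201.267,32.501 221.243,42.143 218.246,64.120.

Run 3: the run's S189 means `#000000` (engrave). The run returns to its start, so emit a `<polygon>` with points (Y-flipped): 207.417,28.122 205.021,18.498 212.158,11.611 221.691,14.348 224.087,23.972 216.950,30.859.

Run 4: S910 ⇒ cut layer `#008000`. The run is open, so emit a `<polyline>` with points (Y-flipped): 160.642,14.559 138.575,21.739 121.124,28.627 108.289,35.224 100.071,41.530 96.469,47.544.

Run 5: power S910 maps to stroke `#008000` (cut). The run is open, so emit a `<polyline>` with points (Y-flipped): 204.997,36.101 211.846,44.890 210.903,49.693 204.206,53.003 193.791,57.313 181.695,65.114.

Run 6: the run's S189 means `#000000` (engrave). The run returns to its start, so emit a `<polygon>` with points (Y-flipped): 195.072,94.598 200.365,81.310 214.518,79.249 223.380,90.476 218.087,103.764 203.934,105.825.

Run 7: the run's S428 means `#ff00ff` (score). The run is open, so emit a `<polyline>` with points (Y-flipped): 21.626,70.335 61.045,58.591 103.281,49.414 148.333,42.806 196.201,38.764 246.886,37.291.

<svg xmlns="http://www.w3.org/2000/svg" width="281.827mm" height="141.070mm" viewBox="0 0 281.827 141.070">
  <polyline points="225.196,37.723 202.087,60.481 176.352,78.257 147.990,91.050 117.003,98.861 83.389,101.689" fill="none" stroke="#ff00ff"/>
  <polygon points="196.419,68.061 185.925,48.520 201.267,32.501 221.243,42.143 218.246,64.120" fill="none" stroke="#008000"/>
  <polygon points="207.417,28.122 205.021,18.498 212.158,11.611 221.691,14.348 224.087,23.972 216.950,30.859" fill="none" stroke="#000000"/>
  <polyline points="160.642,14.559 138.575,21.739 121.124,28.627 108.289,35.224 100.071,41.530 96.469,47.544" fill="none" stroke="#008000"/>
  <polyline points="204.997,36.101 211.846,44.890 210.903,49.693 204.206,53.003 193.791,57.313 181.695,65.114" fill="none" stroke="#008000"/>
  <polygon points="195.072,94.598 200.365,81.310 214.518,79.249 223.380,90.476 218.087,103.764 203.934,105.825" fill="none" stroke="#000000"/>
  <polyline points="21.626,70.335 61.045,58.591 103.281,49.414 148.333,42.806 196.201,38.764 246.886,37.291" fill="none" stroke="#ff00ff"/>
</svg>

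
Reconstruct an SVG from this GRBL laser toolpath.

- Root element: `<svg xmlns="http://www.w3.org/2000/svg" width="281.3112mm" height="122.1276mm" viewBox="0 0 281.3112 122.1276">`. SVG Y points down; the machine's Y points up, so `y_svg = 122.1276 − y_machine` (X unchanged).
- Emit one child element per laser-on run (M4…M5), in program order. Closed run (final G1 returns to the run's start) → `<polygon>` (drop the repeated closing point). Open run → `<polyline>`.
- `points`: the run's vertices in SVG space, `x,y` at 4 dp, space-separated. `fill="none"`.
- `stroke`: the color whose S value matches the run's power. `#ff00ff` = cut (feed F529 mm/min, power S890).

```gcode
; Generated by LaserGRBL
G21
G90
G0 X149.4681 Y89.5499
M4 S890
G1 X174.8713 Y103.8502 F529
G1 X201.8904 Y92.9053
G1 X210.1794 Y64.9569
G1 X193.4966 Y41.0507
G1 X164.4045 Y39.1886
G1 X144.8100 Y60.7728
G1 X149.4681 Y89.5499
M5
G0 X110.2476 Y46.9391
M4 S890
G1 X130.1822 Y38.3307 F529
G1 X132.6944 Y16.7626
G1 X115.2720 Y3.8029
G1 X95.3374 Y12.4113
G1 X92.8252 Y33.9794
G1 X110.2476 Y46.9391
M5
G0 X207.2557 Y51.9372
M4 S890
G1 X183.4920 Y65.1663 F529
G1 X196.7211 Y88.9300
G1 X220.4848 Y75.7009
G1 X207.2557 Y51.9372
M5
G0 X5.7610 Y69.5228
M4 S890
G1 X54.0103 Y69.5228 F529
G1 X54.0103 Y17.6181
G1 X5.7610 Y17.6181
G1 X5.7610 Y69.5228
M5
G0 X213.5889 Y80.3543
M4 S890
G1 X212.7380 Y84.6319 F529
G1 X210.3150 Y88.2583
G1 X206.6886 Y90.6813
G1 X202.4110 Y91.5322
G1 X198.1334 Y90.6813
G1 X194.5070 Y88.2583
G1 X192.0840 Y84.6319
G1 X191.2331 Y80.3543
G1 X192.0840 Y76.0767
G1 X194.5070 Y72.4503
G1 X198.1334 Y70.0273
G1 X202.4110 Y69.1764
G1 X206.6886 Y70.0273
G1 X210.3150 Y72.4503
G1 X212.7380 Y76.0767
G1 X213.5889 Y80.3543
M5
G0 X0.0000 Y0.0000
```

y_svg = 122.1276 − y_m. Every run uses S890, so all elements get stroke `#ff00ff` (cut).

[1] closed run; points: 149.4681,32.5777 174.8713,18.2774 201.8904,29.2223 210.1794,57.1707 193.4966,81.0769 164.4045,82.9390 144.8100,61.3548

[2] closed run; points: 110.2476,75.1885 130.1822,83.7969 132.6944,105.3650 115.2720,118.3247 95.3374,109.7163 92.8252,88.1482

[3] closed run; points: 207.2557,70.1904 183.4920,56.9613 196.7211,33.1976 220.4848,46.4267

[4] closed run; points: 5.7610,52.6048 54.0103,52.6048 54.0103,104.5095 5.7610,104.5095

[5] closed run; points: 213.5889,41.7733 212.7380,37.4957 210.3150,33.8693 206.6886,31.4463 202.4110,30.5954 198.1334,31.4463 194.5070,33.8693 192.0840,37.4957 191.2331,41.7733 192.0840,46.0509 194.5070,49.6773 198.1334,52.1003 202.4110,52.9512 206.6886,52.1003 210.3150,49.6773 212.7380,46.0509

<svg xmlns="http://www.w3.org/2000/svg" width="281.3112mm" height="122.1276mm" viewBox="0 0 281.3112 122.1276">
  <polygon points="149.4681,32.5777 174.8713,18.2774 201.8904,29.2223 210.1794,57.1707 193.4966,81.0769 164.4045,82.9390 144.8100,61.3548" fill="none" stroke="#ff00ff"/>
  <polygon points="110.2476,75.1885 130.1822,83.7969 132.6944,105.3650 115.2720,118.3247 95.3374,109.7163 92.8252,88.1482" fill="none" stroke="#ff00ff"/>
  <polygon points="207.2557,70.1904 183.4920,56.9613 196.7211,33.1976 220.4848,46.4267" fill="none" stroke="#ff00ff"/>
  <polygon points="5.7610,52.6048 54.0103,52.6048 54.0103,104.5095 5.7610,104.5095" fill="none" stroke="#ff00ff"/>
  <polygon points="213.5889,41.7733 212.7380,37.4957 210.3150,33.8693 206.6886,31.4463 202.4110,30.5954 198.1334,31.4463 194.5070,33.8693 192.0840,37.4957 191.2331,41.7733 192.0840,46.0509 194.5070,49.6773 198.1334,52.1003 202.4110,52.9512 206.6886,52.1003 210.3150,49.6773 212.7380,46.0509" fill="none" stroke="#ff00ff"/>
</svg>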